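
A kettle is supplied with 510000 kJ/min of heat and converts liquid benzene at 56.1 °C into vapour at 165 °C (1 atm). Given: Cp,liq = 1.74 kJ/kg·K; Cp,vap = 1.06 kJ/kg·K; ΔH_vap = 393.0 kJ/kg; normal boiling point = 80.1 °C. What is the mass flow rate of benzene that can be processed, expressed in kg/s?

Δh = 1.74×(80.1−56.1) + 393.0 + 1.06×(165−80.1) = 524.75 kJ/kg
Q = 510000 kJ/min = 8500 kJ/s = 8500 kJ/s
ṁ = Q/Δh = 8500 / 524.75 = 16.198 kg/s

ṁ = 16.2 kg/s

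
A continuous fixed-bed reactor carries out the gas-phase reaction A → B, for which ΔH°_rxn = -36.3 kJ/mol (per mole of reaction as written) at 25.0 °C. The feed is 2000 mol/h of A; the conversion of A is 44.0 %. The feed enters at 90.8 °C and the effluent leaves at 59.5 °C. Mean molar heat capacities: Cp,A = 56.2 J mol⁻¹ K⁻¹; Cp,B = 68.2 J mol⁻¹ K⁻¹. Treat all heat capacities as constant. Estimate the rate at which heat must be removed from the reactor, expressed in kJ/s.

Extent of reaction ξ = 0.440 × 2000 = 880 mol/h
Reaction term: ξ·ΔH°_rxn = 880 × -36.3 = -31944 kJ/h
Sensible, feed 90.8→25 °C: -7395.9 kJ/h
Outlet flows (mol/h): A 1120, B 880
Sensible, products 25→59.5 °C: 4242.1 kJ/h
Q = ΔH = -35098 kJ/h = -9.7494 kW
Heat removed = 9.7494 kJ/s

Q_out = 9.75 kJ/s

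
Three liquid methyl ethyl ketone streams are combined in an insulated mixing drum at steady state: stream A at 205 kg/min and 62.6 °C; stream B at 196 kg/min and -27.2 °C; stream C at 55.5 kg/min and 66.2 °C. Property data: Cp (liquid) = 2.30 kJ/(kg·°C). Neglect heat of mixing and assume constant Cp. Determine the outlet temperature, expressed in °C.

T_out = 24.5 °C

Adiabatic, steady state ⇒ Σ ṁᵢCp,ᵢ(T_out − Tᵢ) = 0
Σ ṁᵢCp,ᵢTᵢ = 205×2.30×62.6 + 196×2.30×-27.2 + 55.5×2.30×66.2 = 25705
Σ ṁᵢCp,ᵢ = 205×2.30 + 196×2.30 + 55.5×2.30 = 1049.9
T_out = 25705 / 1049.9 = 24.482 °C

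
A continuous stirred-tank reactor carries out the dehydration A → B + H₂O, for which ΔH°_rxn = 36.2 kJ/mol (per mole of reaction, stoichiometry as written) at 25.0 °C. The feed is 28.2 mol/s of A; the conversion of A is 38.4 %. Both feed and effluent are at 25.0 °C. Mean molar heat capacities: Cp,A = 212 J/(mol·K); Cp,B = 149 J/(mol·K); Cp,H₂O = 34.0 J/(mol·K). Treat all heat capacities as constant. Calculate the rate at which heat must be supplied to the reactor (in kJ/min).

Q_in = 23500 kJ/min

Extent of reaction ξ = 0.384 × 28.2 = 10.829 mol/s
Reaction term: ξ·ΔH°_rxn = 10.829 × 36.2 = 392 kJ/s
Q = ΔH = 392 kJ/s = 392 kW
Heat supplied = 23520 kJ/min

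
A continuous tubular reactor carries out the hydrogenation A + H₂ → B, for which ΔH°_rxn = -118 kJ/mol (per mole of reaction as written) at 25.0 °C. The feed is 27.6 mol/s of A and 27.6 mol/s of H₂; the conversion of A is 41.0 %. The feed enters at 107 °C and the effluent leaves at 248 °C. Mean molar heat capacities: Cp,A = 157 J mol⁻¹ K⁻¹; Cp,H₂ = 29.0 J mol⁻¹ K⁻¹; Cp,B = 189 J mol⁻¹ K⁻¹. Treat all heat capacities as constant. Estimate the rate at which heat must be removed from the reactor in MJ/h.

Q_out = 2170 MJ/h

Extent of reaction ξ = 0.410 × 27.6 = 11.316 mol/s
Reaction term: ξ·ΔH°_rxn = 11.316 × -118 = -1335.3 kJ/s
Sensible, feed 107→25 °C: -420.96 kJ/s
Outlet flows (mol/s): A 16.284, H₂ 16.284, B 11.316
Sensible, products 25→248 °C: 1152.4 kJ/s
Q = ΔH = -603.88 kJ/s = -603.88 kW
Heat removed = 2174 MJ/h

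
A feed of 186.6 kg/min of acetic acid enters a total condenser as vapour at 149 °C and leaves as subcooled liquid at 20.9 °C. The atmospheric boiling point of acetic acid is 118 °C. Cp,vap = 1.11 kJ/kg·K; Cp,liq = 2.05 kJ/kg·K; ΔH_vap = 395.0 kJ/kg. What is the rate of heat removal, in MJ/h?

vapour 149→118 °C: -34.41 kJ/kg
condensation at 118 °C: -395 kJ/kg
liquid 118→20.9 °C: -199.05 kJ/kg
Δh = -34.41 + -395 + -199.05 = -628.47 kJ/kg
Q = ṁ·Δh = 186.6 kg/min × -628.47 kJ/kg = -117270 kJ/min
|Q| = 1954.5 kW = 7036.3 MJ/h

Q_c = 7040 MJ/h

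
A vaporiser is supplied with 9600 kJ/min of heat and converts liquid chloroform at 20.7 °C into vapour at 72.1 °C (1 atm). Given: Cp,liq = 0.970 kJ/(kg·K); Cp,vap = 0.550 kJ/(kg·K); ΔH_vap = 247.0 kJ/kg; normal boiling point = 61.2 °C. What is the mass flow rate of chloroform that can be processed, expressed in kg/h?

ṁ = 1970 kg/h

Δh = 0.970×(61.2−20.7) + 247.0 + 0.550×(72.1−61.2) = 292.28 kJ/kg
Q = 9600 kJ/min = 160 kJ/s = 576000 kJ/h
ṁ = Q/Δh = 576000 / 292.28 = 1970.7 kg/h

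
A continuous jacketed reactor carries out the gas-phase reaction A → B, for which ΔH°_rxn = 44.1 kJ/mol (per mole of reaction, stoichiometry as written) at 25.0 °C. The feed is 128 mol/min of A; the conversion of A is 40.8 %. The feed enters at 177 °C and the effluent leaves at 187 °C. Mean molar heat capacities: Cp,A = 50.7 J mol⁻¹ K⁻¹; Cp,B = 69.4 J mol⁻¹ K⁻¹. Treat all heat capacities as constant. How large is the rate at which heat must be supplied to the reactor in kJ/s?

Q_in = 42.1 kJ/s

Extent of reaction ξ = 0.408 × 128 = 52.224 mol/min
Reaction term: ξ·ΔH°_rxn = 52.224 × 44.1 = 2303.1 kJ/min
Sensible, feed 177→25 °C: -986.42 kJ/min
Outlet flows (mol/min): A 75.776, B 52.224
Sensible, products 25→187 °C: 1209.5 kJ/min
Q = ΔH = 2526.2 kJ/min = 42.103 kW
Heat supplied = 42.103 kJ/s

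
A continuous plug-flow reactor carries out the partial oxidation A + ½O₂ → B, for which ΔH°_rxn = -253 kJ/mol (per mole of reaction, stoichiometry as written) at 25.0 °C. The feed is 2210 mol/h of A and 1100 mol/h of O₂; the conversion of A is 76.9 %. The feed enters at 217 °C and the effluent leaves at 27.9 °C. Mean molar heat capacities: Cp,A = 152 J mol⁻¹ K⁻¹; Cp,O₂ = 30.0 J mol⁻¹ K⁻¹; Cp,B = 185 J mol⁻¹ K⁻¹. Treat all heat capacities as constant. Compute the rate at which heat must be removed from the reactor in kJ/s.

Q_out = 139 kJ/s

Extent of reaction ξ = 0.769 × 2210 = 1699.5 mol/h
Reaction term: ξ·ΔH°_rxn = 1699.5 × -253 = -429970 kJ/h
Sensible, feed 217→25 °C: -70833 kJ/h
Outlet flows (mol/h): A 510.51, O₂ 250.25, B 1699.5
Sensible, products 25→27.9 °C: 1158.6 kJ/h
Q = ΔH = -499650 kJ/h = -138.79 kW
Heat removed = 138.79 kJ/s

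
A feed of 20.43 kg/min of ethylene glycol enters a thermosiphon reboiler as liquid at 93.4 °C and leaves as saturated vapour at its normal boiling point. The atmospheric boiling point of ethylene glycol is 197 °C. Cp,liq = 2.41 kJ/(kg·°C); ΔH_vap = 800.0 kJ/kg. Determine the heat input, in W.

Q = 357000 W

liquid 93.4→197 °C: 249.68 kJ/kg
vaporisation at 197 °C: 800 kJ/kg
Δh = 249.68 + 800 = 1049.7 kJ/kg
Q = ṁ·Δh = 20.43 kg/min × 1049.7 kJ/kg = 21445 kJ/min
|Q| = 357.41 kW = 357410 W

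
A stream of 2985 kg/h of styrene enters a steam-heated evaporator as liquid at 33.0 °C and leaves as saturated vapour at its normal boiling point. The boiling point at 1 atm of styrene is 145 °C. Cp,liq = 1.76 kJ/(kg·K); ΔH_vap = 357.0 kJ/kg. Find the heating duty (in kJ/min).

Q = 27600 kJ/min

liquid 33.0→145 °C: 197.12 kJ/kg
vaporisation at 145 °C: 357 kJ/kg
Δh = 197.12 + 357 = 554.12 kJ/kg
Q = ṁ·Δh = 2985 kg/h × 554.12 kJ/kg = 1.654e+06 kJ/h
|Q| = 459.46 kW = 27567 kJ/min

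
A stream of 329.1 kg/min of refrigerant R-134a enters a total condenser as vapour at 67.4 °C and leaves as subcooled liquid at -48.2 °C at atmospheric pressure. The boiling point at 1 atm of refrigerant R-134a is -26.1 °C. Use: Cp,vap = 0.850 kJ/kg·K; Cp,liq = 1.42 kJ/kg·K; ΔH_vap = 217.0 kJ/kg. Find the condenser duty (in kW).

vapour 67.4→-26.1 °C: -79.475 kJ/kg
condensation at -26.1 °C: -217 kJ/kg
liquid -26.1→-48.2 °C: -31.382 kJ/kg
Δh = -79.475 + -217 + -31.382 = -327.86 kJ/kg
Q = ṁ·Δh = 329.1 kg/min × -327.86 kJ/kg = -107900 kJ/min
|Q| = 1798.3 kW

Q_c = 1800 kW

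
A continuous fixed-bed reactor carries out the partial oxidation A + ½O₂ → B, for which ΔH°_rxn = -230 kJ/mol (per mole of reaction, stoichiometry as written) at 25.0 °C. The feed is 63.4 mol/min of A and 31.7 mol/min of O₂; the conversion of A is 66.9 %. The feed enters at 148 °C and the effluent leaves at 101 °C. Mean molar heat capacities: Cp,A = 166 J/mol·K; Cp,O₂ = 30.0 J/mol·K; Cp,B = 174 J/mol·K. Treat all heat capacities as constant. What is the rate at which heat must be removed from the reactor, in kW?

Extent of reaction ξ = 0.669 × 63.4 = 42.415 mol/min
Reaction term: ξ·ΔH°_rxn = 42.415 × -230 = -9755.4 kJ/min
Sensible, feed 148→25 °C: -1411.5 kJ/min
Outlet flows (mol/min): A 20.985, O₂ 10.493, B 42.415
Sensible, products 25→101 °C: 849.57 kJ/min
Q = ΔH = -10317 kJ/min = -171.95 kW
Heat removed = 171.95 kW

Q_out = 172 kW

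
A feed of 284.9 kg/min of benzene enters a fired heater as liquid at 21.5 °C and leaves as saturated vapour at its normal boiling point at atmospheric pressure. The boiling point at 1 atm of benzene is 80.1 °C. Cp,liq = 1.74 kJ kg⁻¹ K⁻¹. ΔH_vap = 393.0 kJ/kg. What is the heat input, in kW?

liquid 21.5→80.1 °C: 101.96 kJ/kg
vaporisation at 80.1 °C: 393 kJ/kg
Δh = 101.96 + 393 = 494.96 kJ/kg
Q = ṁ·Δh = 284.9 kg/min × 494.96 kJ/kg = 141020 kJ/min
|Q| = 2350.3 kW

Q = 2350 kW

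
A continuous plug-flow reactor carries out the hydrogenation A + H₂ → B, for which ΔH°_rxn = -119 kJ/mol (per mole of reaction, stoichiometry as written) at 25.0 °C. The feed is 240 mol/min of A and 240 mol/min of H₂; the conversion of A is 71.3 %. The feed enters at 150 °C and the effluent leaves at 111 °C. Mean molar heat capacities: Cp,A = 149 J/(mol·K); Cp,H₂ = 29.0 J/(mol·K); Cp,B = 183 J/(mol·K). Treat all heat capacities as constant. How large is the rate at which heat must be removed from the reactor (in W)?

Extent of reaction ξ = 0.713 × 240 = 171.12 mol/min
Reaction term: ξ·ΔH°_rxn = 171.12 × -119 = -20363 kJ/min
Sensible, feed 150→25 °C: -5340 kJ/min
Outlet flows (mol/min): A 68.88, H₂ 68.88, B 171.12
Sensible, products 25→111 °C: 3747.5 kJ/min
Q = ΔH = -21956 kJ/min = -365.93 kW
Heat removed = 365930 W

Q_out = 366000 W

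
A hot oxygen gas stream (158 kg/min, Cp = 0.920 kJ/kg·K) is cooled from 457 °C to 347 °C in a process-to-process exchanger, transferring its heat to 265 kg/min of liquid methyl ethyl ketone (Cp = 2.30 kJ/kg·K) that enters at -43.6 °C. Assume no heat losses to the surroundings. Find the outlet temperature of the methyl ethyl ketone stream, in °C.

Heat released by hot stream: Q = 158 × 0.920 × (457 − 347) = 15990 kJ/min
Energy balance on cold side (adiabatic exchanger): Q = ṁ_c·Cp_c·(T_c,out − T_c,in)
T_c,out = -43.6 + 15990/(265 × 2.30) = -17.366 °C

T_c,out = -17.4 °C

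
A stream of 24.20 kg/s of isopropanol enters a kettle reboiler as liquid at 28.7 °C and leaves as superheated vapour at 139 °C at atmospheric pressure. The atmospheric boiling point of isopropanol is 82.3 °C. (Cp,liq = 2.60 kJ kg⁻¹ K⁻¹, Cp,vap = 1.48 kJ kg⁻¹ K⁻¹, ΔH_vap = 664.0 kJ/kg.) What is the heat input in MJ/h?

liquid 28.7→82.3 °C: 139.36 kJ/kg
vaporisation at 82.3 °C: 664 kJ/kg
vapour 82.3→139 °C: 83.916 kJ/kg
Δh = 139.36 + 664 + 83.916 = 887.28 kJ/kg
Q = ṁ·Δh = 24.20 kg/s × 887.28 kJ/kg = 21472 kJ/s
|Q| = 21472 kW = 77299 MJ/h

Q = 77300 MJ/h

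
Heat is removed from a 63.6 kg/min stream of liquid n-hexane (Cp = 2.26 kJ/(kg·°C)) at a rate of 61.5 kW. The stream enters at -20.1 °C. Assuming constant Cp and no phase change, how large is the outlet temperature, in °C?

T_out = -45.8 °C

Q = 61.5 kW = 3690 kJ/min
ΔT = Q/(ṁ·Cp) = 3690/(63.6×2.26) = 25.672 K
T_out = -20.1 − 25.672 = -45.772 °C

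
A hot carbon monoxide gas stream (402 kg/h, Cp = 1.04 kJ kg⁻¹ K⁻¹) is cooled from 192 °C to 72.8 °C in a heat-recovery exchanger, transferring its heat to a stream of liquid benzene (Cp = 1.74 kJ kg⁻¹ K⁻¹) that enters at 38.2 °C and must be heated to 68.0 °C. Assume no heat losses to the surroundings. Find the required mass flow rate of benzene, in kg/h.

ṁ_c = 961 kg/h

Heat released by hot stream: Q = 402 × 1.04 × (192 − 72.8) = 49835 kJ/h
Energy balance on cold side (adiabatic exchanger): Q = ṁ_c·Cp_c·(T_c,out − T_c,in)
ṁ_c = 49835 / [1.74 × (68.0 − 38.2)] = 961.1 kg/h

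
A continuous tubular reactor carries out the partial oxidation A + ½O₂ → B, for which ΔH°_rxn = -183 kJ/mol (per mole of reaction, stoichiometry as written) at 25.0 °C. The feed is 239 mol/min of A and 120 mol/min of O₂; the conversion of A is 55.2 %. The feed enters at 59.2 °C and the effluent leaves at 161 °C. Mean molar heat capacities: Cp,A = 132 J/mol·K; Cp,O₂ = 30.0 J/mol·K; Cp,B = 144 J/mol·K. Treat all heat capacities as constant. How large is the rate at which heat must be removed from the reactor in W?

Q_out = 344000 W

Extent of reaction ξ = 0.552 × 239 = 131.93 mol/min
Reaction term: ξ·ΔH°_rxn = 131.93 × -183 = -24143 kJ/min
Sensible, feed 59.2→25 °C: -1202.1 kJ/min
Outlet flows (mol/min): A 107.07, O₂ 54.036, B 131.93
Sensible, products 25→161 °C: 4726.3 kJ/min
Q = ΔH = -20619 kJ/min = -343.64 kW
Heat removed = 343640 W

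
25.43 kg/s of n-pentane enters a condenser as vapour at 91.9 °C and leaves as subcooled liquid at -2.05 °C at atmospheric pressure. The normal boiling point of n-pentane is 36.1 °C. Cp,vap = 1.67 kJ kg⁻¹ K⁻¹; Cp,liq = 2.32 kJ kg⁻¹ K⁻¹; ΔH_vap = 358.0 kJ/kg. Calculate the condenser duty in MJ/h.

Q_c = 49400 MJ/h

vapour 91.9→36.1 °C: -93.186 kJ/kg
condensation at 36.1 °C: -358 kJ/kg
liquid 36.1→-2.05 °C: -88.508 kJ/kg
Δh = -93.186 + -358 + -88.508 = -539.69 kJ/kg
Q = ṁ·Δh = 25.43 kg/s × -539.69 kJ/kg = -13724 kJ/s
|Q| = 13724 kW = 49408 MJ/h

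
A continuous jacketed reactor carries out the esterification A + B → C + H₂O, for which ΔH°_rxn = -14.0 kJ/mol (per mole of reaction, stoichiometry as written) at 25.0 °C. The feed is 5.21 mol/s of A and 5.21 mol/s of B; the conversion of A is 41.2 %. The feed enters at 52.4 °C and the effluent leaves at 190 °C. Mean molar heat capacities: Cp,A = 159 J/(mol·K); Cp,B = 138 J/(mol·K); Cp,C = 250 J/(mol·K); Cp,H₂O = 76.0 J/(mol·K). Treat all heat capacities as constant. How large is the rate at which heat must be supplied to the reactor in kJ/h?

Extent of reaction ξ = 0.412 × 5.21 = 2.1465 mol/s
Reaction term: ξ·ΔH°_rxn = 2.1465 × -14.0 = -30.051 kJ/s
Sensible, feed 52.4→25 °C: -42.398 kJ/s
Outlet flows (mol/s): A 3.0635, B 3.0635, C 2.1465, H₂O 2.1465
Sensible, products 25→190 °C: 265.59 kJ/s
Q = ΔH = 193.14 kJ/s = 193.14 kW
Heat supplied = 695300 kJ/h

Q_in = 695000 kJ/h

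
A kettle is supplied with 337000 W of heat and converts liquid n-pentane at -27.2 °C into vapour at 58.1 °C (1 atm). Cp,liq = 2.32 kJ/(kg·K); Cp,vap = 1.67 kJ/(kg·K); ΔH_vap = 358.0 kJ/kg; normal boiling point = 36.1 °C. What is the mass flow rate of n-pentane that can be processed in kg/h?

ṁ = 2240 kg/h

Δh = 2.32×(36.1−-27.2) + 358.0 + 1.67×(58.1−36.1) = 541.6 kJ/kg
Q = 337000 W = 337 kJ/s = 1.2132e+06 kJ/h
ṁ = Q/Δh = 1.2132e+06 / 541.6 = 2240 kg/h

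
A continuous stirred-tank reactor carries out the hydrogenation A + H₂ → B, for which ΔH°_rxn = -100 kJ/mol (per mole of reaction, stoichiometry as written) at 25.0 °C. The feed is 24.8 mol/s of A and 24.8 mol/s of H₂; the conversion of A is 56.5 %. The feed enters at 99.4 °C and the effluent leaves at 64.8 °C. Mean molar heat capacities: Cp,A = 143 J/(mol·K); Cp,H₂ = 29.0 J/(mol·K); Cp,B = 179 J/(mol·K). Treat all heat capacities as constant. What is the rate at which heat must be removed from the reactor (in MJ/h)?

Extent of reaction ξ = 0.565 × 24.8 = 14.012 mol/s
Reaction term: ξ·ΔH°_rxn = 14.012 × -100 = -1401.2 kJ/s
Sensible, feed 99.4→25 °C: -317.36 kJ/s
Outlet flows (mol/s): A 10.788, H₂ 10.788, B 14.012
Sensible, products 25→64.8 °C: 173.67 kJ/s
Q = ΔH = -1544.9 kJ/s = -1544.9 kW
Heat removed = 5561.6 MJ/h

Q_out = 5560 MJ/h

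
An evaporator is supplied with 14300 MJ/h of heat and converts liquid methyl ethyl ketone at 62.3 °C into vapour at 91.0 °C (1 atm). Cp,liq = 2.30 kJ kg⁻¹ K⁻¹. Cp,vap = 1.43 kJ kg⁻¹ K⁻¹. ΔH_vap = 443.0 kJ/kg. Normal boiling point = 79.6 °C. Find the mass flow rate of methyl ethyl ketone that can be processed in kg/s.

ṁ = 7.96 kg/s

Δh = 2.30×(79.6−62.3) + 443.0 + 1.43×(91.0−79.6) = 499.09 kJ/kg
Q = 14300 MJ/h = 3972.2 kJ/s = 3972.2 kJ/s
ṁ = Q/Δh = 3972.2 / 499.09 = 7.9589 kg/s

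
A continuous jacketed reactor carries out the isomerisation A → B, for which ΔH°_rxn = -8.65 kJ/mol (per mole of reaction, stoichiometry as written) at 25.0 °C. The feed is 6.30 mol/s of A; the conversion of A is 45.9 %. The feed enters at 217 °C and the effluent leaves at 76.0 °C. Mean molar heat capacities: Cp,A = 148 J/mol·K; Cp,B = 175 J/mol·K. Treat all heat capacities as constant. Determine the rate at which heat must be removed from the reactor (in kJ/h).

Q_out = 549000 kJ/h

Extent of reaction ξ = 0.459 × 6.30 = 2.8917 mol/s
Reaction term: ξ·ΔH°_rxn = 2.8917 × -8.65 = -25.013 kJ/s
Sensible, feed 217→25 °C: -179.02 kJ/s
Outlet flows (mol/s): A 3.4083, B 2.8917
Sensible, products 25→76.0 °C: 51.534 kJ/s
Q = ΔH = -152.5 kJ/s = -152.5 kW
Heat removed = 549000 kJ/h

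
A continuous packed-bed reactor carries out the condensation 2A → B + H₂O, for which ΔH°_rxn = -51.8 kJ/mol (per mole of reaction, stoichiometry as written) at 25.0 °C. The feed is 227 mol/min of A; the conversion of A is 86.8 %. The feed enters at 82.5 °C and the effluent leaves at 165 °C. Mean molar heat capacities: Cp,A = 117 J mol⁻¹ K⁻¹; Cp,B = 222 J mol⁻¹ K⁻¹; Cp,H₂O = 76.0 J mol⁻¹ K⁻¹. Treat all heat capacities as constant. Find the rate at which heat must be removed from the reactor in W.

Q_out = 33800 W

Extent of reaction ξ = 0.868 × 227 / 2 = 98.518 mol/min
Reaction term: ξ·ΔH°_rxn = 98.518 × -51.8 = -5103.2 kJ/min
Sensible, feed 82.5→25 °C: -1527.1 kJ/min
Outlet flows (mol/min): A 29.964, B 98.518, H₂O 98.518
Sensible, products 25→165 °C: 4601 kJ/min
Q = ΔH = -2029.4 kJ/min = -33.823 kW
Heat removed = 33823 W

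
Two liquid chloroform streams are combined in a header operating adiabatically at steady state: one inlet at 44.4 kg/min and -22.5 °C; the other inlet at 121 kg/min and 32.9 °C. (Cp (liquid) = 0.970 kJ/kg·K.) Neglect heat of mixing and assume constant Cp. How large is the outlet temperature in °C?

T_out = 18.0 °C

Adiabatic, steady state ⇒ Σ ṁᵢCp,ᵢ(T_out − Tᵢ) = 0
T_out = Σ ṁᵢCp,ᵢTᵢ / Σ ṁᵢCp,ᵢ
      = 2892.4 / 160.44 = 18.028 °C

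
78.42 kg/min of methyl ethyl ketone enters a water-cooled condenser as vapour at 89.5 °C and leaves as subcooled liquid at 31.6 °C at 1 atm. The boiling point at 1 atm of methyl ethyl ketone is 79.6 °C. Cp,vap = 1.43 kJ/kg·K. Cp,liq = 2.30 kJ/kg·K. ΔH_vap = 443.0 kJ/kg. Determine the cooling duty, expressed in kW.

vapour 89.5→79.6 °C: -14.157 kJ/kg
condensation at 79.6 °C: -443 kJ/kg
liquid 79.6→31.6 °C: -110.4 kJ/kg
Δh = -14.157 + -443 + -110.4 = -567.56 kJ/kg
Q = ṁ·Δh = 78.42 kg/min × -567.56 kJ/kg = -44508 kJ/min
|Q| = 741.8 kW

Q_c = 742 kW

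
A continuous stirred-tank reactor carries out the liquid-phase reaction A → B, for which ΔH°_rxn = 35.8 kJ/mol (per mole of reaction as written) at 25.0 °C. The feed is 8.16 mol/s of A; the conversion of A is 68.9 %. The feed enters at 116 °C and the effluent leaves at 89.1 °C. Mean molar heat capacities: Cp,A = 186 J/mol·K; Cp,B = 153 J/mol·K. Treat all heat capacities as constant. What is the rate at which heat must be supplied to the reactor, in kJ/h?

Extent of reaction ξ = 0.689 × 8.16 = 5.6222 mol/s
Reaction term: ξ·ΔH°_rxn = 5.6222 × 35.8 = 201.28 kJ/s
Sensible, feed 116→25 °C: -138.12 kJ/s
Outlet flows (mol/s): A 2.5378, B 5.6222
Sensible, products 25→89.1 °C: 85.396 kJ/s
Q = ΔH = 148.56 kJ/s = 148.56 kW
Heat supplied = 534800 kJ/h

Q_in = 535000 kJ/h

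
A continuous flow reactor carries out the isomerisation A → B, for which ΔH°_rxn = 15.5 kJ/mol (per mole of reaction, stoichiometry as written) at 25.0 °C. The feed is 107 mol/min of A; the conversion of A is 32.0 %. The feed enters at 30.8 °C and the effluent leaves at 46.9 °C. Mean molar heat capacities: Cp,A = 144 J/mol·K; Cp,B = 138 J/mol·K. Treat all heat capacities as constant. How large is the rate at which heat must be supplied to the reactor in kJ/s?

Q_in = 12.9 kJ/s

Extent of reaction ξ = 0.320 × 107 = 34.24 mol/min
Reaction term: ξ·ΔH°_rxn = 34.24 × 15.5 = 530.72 kJ/min
Sensible, feed 30.8→25 °C: -89.366 kJ/min
Outlet flows (mol/min): A 72.76, B 34.24
Sensible, products 25→46.9 °C: 332.94 kJ/min
Q = ΔH = 774.29 kJ/min = 12.905 kW
Heat supplied = 12.905 kJ/s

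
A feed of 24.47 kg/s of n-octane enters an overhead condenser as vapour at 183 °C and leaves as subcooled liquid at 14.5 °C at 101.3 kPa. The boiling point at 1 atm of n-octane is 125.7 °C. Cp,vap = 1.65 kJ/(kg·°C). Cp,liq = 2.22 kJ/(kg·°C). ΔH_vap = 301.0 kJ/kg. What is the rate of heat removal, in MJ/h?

vapour 183→125.7 °C: -94.545 kJ/kg
condensation at 125.7 °C: -301 kJ/kg
liquid 125.7→14.5 °C: -246.86 kJ/kg
Δh = -94.545 + -301 + -246.86 = -642.41 kJ/kg
Q = ṁ·Δh = 24.47 kg/s × -642.41 kJ/kg = -15720 kJ/s
|Q| = 15720 kW = 56591 MJ/h

Q_c = 56600 MJ/h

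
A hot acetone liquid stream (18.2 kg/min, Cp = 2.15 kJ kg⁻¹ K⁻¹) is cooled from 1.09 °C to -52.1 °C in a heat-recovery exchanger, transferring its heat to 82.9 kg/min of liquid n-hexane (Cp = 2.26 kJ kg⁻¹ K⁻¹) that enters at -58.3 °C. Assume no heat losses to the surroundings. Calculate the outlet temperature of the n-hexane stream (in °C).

T_c,out = -47.2 °C

Heat released by hot stream: Q = 18.2 × 2.15 × (1.09 − -52.1) = 2081.3 kJ/min
Energy balance on cold side (adiabatic exchanger): Q = ṁ_c·Cp_c·(T_c,out − T_c,in)
T_c,out = -58.3 + 2081.3/(82.9 × 2.26) = -47.191 °C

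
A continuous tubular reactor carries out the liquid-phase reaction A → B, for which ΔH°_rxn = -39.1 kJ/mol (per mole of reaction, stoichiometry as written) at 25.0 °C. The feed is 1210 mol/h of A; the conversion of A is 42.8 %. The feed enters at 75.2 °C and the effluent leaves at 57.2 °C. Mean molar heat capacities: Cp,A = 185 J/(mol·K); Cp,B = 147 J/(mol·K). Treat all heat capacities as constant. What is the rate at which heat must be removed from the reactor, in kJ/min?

Extent of reaction ξ = 0.428 × 1210 = 517.88 mol/h
Reaction term: ξ·ΔH°_rxn = 517.88 × -39.1 = -20249 kJ/h
Sensible, feed 75.2→25 °C: -11237 kJ/h
Outlet flows (mol/h): A 692.12, B 517.88
Sensible, products 25→57.2 °C: 6574.3 kJ/h
Q = ΔH = -24912 kJ/h = -6.92 kW
Heat removed = 415.2 kJ/min

Q_out = 415 kJ/min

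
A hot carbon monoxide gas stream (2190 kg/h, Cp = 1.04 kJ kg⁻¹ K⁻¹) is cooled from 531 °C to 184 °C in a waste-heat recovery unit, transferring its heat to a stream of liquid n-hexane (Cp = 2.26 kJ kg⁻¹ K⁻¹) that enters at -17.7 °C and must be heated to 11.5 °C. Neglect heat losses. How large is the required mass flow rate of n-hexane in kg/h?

Heat released by hot stream: Q = 2190 × 1.04 × (531 − 184) = 790330 kJ/h
Energy balance on cold side (adiabatic exchanger): Q = ṁ_c·Cp_c·(T_c,out − T_c,in)
ṁ_c = 790330 / [2.26 × (11.5 − -17.7)] = 11976 kg/h

ṁ_c = 12000 kg/h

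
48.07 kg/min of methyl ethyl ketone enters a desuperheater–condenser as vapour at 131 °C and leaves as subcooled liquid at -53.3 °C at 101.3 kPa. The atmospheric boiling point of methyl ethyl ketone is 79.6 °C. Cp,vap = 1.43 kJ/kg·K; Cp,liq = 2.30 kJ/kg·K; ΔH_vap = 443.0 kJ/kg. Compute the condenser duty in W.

Q_c = 659000 W

vapour 131→79.6 °C: -73.502 kJ/kg
condensation at 79.6 °C: -443 kJ/kg
liquid 79.6→-53.3 °C: -305.67 kJ/kg
Δh = -73.502 + -443 + -305.67 = -822.17 kJ/kg
Q = ṁ·Δh = 48.07 kg/min × -822.17 kJ/kg = -39522 kJ/min
|Q| = 658.7 kW = 658700 W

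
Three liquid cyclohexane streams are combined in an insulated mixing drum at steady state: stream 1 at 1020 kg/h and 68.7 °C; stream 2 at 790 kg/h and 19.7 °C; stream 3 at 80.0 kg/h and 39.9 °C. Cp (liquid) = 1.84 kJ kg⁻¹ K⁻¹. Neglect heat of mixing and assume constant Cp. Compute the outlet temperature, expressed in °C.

Energy balance with Q = 0: Σ ṁᵢCp,ᵢ(T_out − Tᵢ) = 0
Σ ṁᵢCp,ᵢTᵢ = 1020×1.84×68.7 + 790×1.84×19.7 + 80.0×1.84×39.9 = 163450
Σ ṁᵢCp,ᵢ = 1020×1.84 + 790×1.84 + 80.0×1.84 = 3477.6
T_out = 163450 / 3477.6 = 46.999 °C

T_out = 47.0 °C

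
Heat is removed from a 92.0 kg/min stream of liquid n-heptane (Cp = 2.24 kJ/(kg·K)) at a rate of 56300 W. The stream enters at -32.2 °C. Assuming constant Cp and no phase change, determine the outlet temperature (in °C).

Q = 56300 W = 3378 kJ/min
ΔT = Q/(ṁ·Cp) = 3378/(92.0×2.24) = 16.392 K
T_out = -32.2 − 16.392 = -48.592 °C

T_out = -48.6 °C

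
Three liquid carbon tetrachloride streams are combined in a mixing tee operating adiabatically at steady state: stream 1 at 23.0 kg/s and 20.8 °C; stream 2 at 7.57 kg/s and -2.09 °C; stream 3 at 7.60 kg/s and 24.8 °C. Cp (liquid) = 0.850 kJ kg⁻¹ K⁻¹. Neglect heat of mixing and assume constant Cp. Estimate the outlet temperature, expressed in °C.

Energy balance with Q = 0: Σ ṁᵢCp,ᵢ(T_out − Tᵢ) = 0
T_out = Σ ṁᵢCp,ᵢTᵢ / Σ ṁᵢCp,ᵢ
      = 553.4 / 32.444 = 17.057 °C

T_out = 17.1 °C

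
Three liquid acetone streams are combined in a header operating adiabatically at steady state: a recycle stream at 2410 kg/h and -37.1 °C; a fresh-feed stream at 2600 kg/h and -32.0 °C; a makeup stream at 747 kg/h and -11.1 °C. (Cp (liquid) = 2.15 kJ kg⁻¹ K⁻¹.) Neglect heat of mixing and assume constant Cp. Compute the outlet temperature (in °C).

Adiabatic, steady state ⇒ Σ ṁᵢCp,ᵢ(T_out − Tᵢ) = 0
T_out = Σ ṁᵢCp,ᵢTᵢ / Σ ṁᵢCp,ᵢ
      = -388940 / 12378 = -31.423 °C

T_out = -31.4 °C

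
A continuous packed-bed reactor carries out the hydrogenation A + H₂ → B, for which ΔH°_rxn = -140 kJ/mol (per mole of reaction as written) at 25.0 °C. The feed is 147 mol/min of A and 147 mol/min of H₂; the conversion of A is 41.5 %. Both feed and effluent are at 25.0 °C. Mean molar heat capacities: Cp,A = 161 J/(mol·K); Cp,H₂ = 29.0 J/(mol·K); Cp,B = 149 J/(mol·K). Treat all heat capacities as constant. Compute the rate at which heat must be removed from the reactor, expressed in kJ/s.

Extent of reaction ξ = 0.415 × 147 = 61.005 mol/min
Reaction term: ξ·ΔH°_rxn = 61.005 × -140 = -8540.7 kJ/min
Q = ΔH = -8540.7 kJ/min = -142.34 kW
Heat removed = 142.34 kJ/s

Q_out = 142 kJ/s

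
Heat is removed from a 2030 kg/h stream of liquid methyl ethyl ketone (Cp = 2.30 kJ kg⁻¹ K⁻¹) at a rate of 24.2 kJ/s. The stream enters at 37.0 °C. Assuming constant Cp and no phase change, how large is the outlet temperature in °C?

T_out = 18.3 °C

Q = 24.2 kJ/s = 87120 kJ/h
ΔT = Q/(ṁ·Cp) = 87120/(2030×2.30) = 18.659 K
T_out = 37.0 − 18.659 = 18.341 °C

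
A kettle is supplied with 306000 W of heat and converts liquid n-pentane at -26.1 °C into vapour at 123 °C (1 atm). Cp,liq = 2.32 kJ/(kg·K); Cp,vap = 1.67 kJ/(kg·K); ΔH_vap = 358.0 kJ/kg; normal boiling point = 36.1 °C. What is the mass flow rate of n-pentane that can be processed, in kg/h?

Δh = 2.32×(36.1−-26.1) + 358.0 + 1.67×(123−36.1) = 647.43 kJ/kg
Q = 306000 W = 306 kJ/s = 1.1016e+06 kJ/h
ṁ = Q/Δh = 1.1016e+06 / 647.43 = 1701.5 kg/h

ṁ = 1700 kg/h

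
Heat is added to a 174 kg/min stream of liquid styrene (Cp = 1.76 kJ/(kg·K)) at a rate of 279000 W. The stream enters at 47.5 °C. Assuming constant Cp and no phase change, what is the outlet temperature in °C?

Q = 279000 W = 16740 kJ/min
ΔT = Q/(ṁ·Cp) = 16740/(174×1.76) = 54.663 K
T_out = 47.5 + 54.663 = 102.16 °C

T_out = 102 °C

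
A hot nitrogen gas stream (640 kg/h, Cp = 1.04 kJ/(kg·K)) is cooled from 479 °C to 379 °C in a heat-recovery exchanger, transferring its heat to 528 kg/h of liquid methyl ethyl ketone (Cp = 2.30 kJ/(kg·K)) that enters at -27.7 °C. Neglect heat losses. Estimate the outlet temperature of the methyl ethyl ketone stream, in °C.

Heat released by hot stream: Q = 640 × 1.04 × (479 − 379) = 66560 kJ/h
Energy balance on cold side (adiabatic exchanger): Q = ṁ_c·Cp_c·(T_c,out − T_c,in)
T_c,out = -27.7 + 66560/(528 × 2.30) = 27.109 °C

T_c,out = 27.1 °C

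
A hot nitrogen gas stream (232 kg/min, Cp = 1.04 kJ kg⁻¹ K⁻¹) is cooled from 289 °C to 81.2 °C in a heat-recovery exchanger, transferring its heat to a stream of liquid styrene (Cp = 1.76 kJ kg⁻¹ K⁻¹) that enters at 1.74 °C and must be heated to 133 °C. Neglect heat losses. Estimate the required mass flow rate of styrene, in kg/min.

Heat released by hot stream: Q = 232 × 1.04 × (289 − 81.2) = 50138 kJ/min
Energy balance on cold side (adiabatic exchanger): Q = ṁ_c·Cp_c·(T_c,out − T_c,in)
ṁ_c = 50138 / [1.76 × (133 − 1.74)] = 217.03 kg/min

ṁ_c = 217 kg/min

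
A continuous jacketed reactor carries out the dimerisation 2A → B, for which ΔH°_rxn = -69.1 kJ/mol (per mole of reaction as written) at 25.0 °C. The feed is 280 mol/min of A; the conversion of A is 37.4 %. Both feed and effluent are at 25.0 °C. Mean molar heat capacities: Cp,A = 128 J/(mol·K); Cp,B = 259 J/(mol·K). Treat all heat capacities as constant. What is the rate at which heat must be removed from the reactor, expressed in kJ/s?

Q_out = 60.3 kJ/s

Extent of reaction ξ = 0.374 × 280 / 2 = 52.36 mol/min
Reaction term: ξ·ΔH°_rxn = 52.36 × -69.1 = -3618.1 kJ/min
Q = ΔH = -3618.1 kJ/min = -60.301 kW
Heat removed = 60.301 kJ/s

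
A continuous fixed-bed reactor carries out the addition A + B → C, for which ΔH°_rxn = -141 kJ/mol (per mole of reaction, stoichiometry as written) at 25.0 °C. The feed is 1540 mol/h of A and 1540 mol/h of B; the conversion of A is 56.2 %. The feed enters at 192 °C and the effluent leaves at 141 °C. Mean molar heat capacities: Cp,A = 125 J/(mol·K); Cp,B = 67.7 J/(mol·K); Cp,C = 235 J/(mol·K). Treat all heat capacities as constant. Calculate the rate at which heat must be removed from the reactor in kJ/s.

Extent of reaction ξ = 0.562 × 1540 = 865.48 mol/h
Reaction term: ξ·ΔH°_rxn = 865.48 × -141 = -122030 kJ/h
Sensible, feed 192→25 °C: -49559 kJ/h
Outlet flows (mol/h): A 674.52, B 674.52, C 865.48
Sensible, products 25→141 °C: 38671 kJ/h
Q = ΔH = -132920 kJ/h = -36.922 kW
Heat removed = 36.922 kJ/s

Q_out = 36.9 kJ/s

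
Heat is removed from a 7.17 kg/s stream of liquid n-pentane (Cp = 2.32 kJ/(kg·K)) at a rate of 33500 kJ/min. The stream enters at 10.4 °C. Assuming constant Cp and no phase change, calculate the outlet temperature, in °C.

T_out = -23.2 °C

Q = 33500 kJ/min = 558.33 kJ/s
ΔT = Q/(ṁ·Cp) = 558.33/(7.17×2.32) = 33.565 K
T_out = 10.4 − 33.565 = -23.165 °C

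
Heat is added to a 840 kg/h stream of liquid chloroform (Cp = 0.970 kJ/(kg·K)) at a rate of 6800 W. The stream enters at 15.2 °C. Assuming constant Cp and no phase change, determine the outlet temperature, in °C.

Q = 6800 W = 24480 kJ/h
ΔT = Q/(ṁ·Cp) = 24480/(840×0.970) = 30.044 K
T_out = 15.2 + 30.044 = 45.244 °C

T_out = 45.2 °C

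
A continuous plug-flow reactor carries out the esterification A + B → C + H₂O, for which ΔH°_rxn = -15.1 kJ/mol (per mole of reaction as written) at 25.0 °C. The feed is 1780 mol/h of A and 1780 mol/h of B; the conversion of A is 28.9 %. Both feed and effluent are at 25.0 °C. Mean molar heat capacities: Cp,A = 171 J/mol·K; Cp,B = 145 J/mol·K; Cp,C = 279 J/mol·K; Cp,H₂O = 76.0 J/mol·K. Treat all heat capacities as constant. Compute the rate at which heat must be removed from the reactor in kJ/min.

Extent of reaction ξ = 0.289 × 1780 = 514.42 mol/h
Reaction term: ξ·ΔH°_rxn = 514.42 × -15.1 = -7767.7 kJ/h
Q = ΔH = -7767.7 kJ/h = -2.1577 kW
Heat removed = 129.46 kJ/min

Q_out = 129 kJ/min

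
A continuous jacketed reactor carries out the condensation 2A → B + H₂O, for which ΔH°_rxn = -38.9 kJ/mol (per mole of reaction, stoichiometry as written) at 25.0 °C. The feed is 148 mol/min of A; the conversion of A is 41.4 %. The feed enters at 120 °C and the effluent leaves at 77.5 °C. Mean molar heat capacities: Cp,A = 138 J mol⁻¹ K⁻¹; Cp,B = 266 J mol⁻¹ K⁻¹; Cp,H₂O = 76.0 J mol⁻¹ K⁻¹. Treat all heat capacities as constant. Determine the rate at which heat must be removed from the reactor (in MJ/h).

Q_out = 117 MJ/h

Extent of reaction ξ = 0.414 × 148 / 2 = 30.636 mol/min
Reaction term: ξ·ΔH°_rxn = 30.636 × -38.9 = -1191.7 kJ/min
Sensible, feed 120→25 °C: -1940.3 kJ/min
Outlet flows (mol/min): A 86.728, B 30.636, H₂O 30.636
Sensible, products 25→77.5 °C: 1178.4 kJ/min
Q = ΔH = -1953.6 kJ/min = -32.56 kW
Heat removed = 117.22 MJ/h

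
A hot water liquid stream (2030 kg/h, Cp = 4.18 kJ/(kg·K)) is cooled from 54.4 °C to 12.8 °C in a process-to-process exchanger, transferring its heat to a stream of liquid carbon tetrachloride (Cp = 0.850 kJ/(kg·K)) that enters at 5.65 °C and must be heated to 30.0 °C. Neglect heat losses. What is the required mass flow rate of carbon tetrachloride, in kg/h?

Heat released by hot stream: Q = 2030 × 4.18 × (54.4 − 12.8) = 352990 kJ/h
Energy balance on cold side (adiabatic exchanger): Q = ṁ_c·Cp_c·(T_c,out − T_c,in)
ṁ_c = 352990 / [0.850 × (30.0 − 5.65)] = 17055 kg/h

ṁ_c = 17100 kg/h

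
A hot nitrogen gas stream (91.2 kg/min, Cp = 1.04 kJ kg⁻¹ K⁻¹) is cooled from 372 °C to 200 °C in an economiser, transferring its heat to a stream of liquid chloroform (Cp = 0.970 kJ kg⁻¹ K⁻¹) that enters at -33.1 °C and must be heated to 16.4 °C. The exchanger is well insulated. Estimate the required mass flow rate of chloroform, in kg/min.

ṁ_c = 340 kg/min

Heat released by hot stream: Q = 91.2 × 1.04 × (372 − 200) = 16314 kJ/min
Energy balance on cold side (adiabatic exchanger): Q = ṁ_c·Cp_c·(T_c,out − T_c,in)
ṁ_c = 16314 / [0.970 × (16.4 − -33.1)] = 339.77 kg/min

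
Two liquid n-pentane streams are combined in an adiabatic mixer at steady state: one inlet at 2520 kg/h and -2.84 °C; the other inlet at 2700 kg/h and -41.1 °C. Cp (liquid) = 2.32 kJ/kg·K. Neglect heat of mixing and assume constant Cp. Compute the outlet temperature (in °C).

Energy balance with Q = 0: Σ ṁᵢCp,ᵢ(T_out − Tᵢ) = 0
Σ ṁᵢCp,ᵢTᵢ = 2520×2.32×-2.84 + 2700×2.32×-41.1 = -274050
Σ ṁᵢCp,ᵢ = 2520×2.32 + 2700×2.32 = 12110
T_out = -274050 / 12110 = -22.63 °C

T_out = -22.6 °C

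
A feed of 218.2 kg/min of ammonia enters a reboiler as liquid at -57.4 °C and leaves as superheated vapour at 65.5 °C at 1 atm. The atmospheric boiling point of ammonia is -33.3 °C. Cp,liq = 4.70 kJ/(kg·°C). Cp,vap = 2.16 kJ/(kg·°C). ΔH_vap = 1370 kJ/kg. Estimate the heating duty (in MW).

liquid -57.4→-33.3 °C: 113.27 kJ/kg
vaporisation at -33.3 °C: 1370 kJ/kg
vapour -33.3→65.5 °C: 213.41 kJ/kg
Δh = 113.27 + 1370 + 213.41 = 1696.7 kJ/kg
Q = ṁ·Δh = 218.2 kg/min × 1696.7 kJ/kg = 370220 kJ/min
|Q| = 6170.3 kW = 6.1703 MW

Q = 6.17 MW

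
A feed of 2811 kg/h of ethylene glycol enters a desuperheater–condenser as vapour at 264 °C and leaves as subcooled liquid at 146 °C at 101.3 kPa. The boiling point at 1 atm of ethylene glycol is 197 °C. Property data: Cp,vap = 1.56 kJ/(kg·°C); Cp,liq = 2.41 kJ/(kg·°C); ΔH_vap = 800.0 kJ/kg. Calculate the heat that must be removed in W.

Q_c = 802000 W

vapour 264→197 °C: -104.52 kJ/kg
condensation at 197 °C: -800 kJ/kg
liquid 197→146 °C: -122.91 kJ/kg
Δh = -104.52 + -800 + -122.91 = -1027.4 kJ/kg
Q = ṁ·Δh = 2811 kg/h × -1027.4 kJ/kg = -2.8881e+06 kJ/h
|Q| = 802.25 kW = 802250 W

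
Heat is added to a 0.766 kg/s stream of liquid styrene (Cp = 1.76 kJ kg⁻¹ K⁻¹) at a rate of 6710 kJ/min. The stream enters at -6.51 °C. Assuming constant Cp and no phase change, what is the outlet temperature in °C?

T_out = 76.4 °C

Q = 6710 kJ/min = 111.83 kJ/s
ΔT = Q/(ṁ·Cp) = 111.83/(0.766×1.76) = 82.953 K
T_out = -6.51 + 82.953 = 76.443 °C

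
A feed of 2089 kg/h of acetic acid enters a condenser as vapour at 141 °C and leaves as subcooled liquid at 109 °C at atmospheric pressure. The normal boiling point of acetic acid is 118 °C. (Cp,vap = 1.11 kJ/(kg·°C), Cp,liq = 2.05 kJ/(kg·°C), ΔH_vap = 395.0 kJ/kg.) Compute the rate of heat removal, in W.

Q_c = 255000 W

vapour 141→118 °C: -25.53 kJ/kg
condensation at 118 °C: -395 kJ/kg
liquid 118→109 °C: -18.45 kJ/kg
Δh = -25.53 + -395 + -18.45 = -438.98 kJ/kg
Q = ṁ·Δh = 2089 kg/h × -438.98 kJ/kg = -917030 kJ/h
|Q| = 254.73 kW = 254730 W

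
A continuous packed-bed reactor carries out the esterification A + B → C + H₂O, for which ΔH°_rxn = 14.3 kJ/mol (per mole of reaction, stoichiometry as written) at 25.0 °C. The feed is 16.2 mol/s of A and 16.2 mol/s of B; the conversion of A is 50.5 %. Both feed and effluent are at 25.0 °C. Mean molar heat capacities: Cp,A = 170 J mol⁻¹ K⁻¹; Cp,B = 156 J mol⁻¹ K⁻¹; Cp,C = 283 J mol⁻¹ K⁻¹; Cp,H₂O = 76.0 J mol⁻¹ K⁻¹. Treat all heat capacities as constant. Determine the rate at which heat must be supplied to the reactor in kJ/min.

Q_in = 7020 kJ/min

Extent of reaction ξ = 0.505 × 16.2 = 8.181 mol/s
Reaction term: ξ·ΔH°_rxn = 8.181 × 14.3 = 116.99 kJ/s
Q = ΔH = 116.99 kJ/s = 116.99 kW
Heat supplied = 7019.3 kJ/min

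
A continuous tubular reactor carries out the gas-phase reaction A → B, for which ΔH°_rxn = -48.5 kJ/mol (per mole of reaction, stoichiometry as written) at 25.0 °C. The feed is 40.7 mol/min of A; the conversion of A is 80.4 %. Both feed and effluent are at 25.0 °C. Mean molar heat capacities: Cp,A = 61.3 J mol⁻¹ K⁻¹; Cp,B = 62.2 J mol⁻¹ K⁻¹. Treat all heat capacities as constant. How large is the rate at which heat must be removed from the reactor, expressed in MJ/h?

Extent of reaction ξ = 0.804 × 40.7 = 32.723 mol/min
Reaction term: ξ·ΔH°_rxn = 32.723 × -48.5 = -1587.1 kJ/min
Q = ΔH = -1587.1 kJ/min = -26.451 kW
Heat removed = 95.223 MJ/h

Q_out = 95.2 MJ/h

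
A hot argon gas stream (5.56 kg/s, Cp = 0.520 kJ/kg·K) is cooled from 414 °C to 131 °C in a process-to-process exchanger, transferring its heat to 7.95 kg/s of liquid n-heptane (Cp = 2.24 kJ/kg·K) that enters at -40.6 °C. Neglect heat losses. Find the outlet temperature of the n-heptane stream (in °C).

Heat released by hot stream: Q = 5.56 × 0.520 × (414 − 131) = 818.21 kJ/s
Energy balance on cold side (adiabatic exchanger): Q = ṁ_c·Cp_c·(T_c,out − T_c,in)
T_c,out = -40.6 + 818.21/(7.95 × 2.24) = 5.3462 °C

T_c,out = 5.35 °C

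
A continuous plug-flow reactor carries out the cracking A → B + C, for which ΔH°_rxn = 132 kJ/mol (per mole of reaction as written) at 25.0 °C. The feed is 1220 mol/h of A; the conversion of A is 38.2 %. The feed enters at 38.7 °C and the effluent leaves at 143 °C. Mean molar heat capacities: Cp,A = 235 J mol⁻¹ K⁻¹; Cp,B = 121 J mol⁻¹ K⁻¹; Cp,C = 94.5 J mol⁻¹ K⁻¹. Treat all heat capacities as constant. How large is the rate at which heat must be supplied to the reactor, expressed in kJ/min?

Q_in = 1510 kJ/min

Extent of reaction ξ = 0.382 × 1220 = 466.04 mol/h
Reaction term: ξ·ΔH°_rxn = 466.04 × 132 = 61517 kJ/h
Sensible, feed 38.7→25 °C: -3927.8 kJ/h
Outlet flows (mol/h): A 753.96, B 466.04, C 466.04
Sensible, products 25→143 °C: 32758 kJ/h
Q = ΔH = 90348 kJ/h = 25.097 kW
Heat supplied = 1505.8 kJ/min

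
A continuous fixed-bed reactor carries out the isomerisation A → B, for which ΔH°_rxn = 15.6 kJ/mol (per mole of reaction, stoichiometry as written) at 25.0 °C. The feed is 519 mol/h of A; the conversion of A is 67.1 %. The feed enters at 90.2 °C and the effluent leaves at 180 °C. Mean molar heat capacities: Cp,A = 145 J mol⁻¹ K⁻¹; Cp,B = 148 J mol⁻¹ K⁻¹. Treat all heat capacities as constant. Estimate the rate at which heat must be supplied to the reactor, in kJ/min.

Q_in = 206 kJ/min

Extent of reaction ξ = 0.671 × 519 = 348.25 mol/h
Reaction term: ξ·ΔH°_rxn = 348.25 × 15.6 = 5432.7 kJ/h
Sensible, feed 90.2→25 °C: -4906.6 kJ/h
Outlet flows (mol/h): A 170.75, B 348.25
Sensible, products 25→180 °C: 11826 kJ/h
Q = ΔH = 12353 kJ/h = 3.4313 kW
Heat supplied = 205.88 kJ/min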